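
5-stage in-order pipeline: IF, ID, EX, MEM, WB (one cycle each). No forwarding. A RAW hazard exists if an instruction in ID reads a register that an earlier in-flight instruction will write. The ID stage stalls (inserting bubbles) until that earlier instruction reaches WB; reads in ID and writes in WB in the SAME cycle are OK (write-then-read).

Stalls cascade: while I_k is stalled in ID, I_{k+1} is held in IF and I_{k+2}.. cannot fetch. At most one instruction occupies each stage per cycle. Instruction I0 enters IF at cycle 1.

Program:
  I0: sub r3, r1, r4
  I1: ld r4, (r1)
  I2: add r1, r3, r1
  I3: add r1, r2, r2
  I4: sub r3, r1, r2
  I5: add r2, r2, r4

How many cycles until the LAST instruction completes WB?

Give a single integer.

Answer: 13

Derivation:
I0 sub r3 <- r1,r4: IF@1 ID@2 stall=0 (-) EX@3 MEM@4 WB@5
I1 ld r4 <- r1: IF@2 ID@3 stall=0 (-) EX@4 MEM@5 WB@6
I2 add r1 <- r3,r1: IF@3 ID@4 stall=1 (RAW on I0.r3 (WB@5)) EX@6 MEM@7 WB@8
I3 add r1 <- r2,r2: IF@4 ID@6 stall=0 (-) EX@7 MEM@8 WB@9
I4 sub r3 <- r1,r2: IF@6 ID@7 stall=2 (RAW on I3.r1 (WB@9)) EX@10 MEM@11 WB@12
I5 add r2 <- r2,r4: IF@7 ID@10 stall=0 (-) EX@11 MEM@12 WB@13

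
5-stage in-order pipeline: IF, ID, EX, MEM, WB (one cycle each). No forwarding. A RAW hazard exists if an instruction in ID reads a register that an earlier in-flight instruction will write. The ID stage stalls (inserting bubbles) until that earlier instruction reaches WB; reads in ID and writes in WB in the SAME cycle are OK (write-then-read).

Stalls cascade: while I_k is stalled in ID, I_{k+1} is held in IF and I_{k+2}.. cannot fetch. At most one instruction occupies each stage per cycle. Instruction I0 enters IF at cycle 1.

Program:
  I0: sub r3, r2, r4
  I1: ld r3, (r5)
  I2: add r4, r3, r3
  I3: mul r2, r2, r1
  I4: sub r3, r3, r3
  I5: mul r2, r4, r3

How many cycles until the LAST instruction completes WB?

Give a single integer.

Answer: 14

Derivation:
I0 sub r3 <- r2,r4: IF@1 ID@2 stall=0 (-) EX@3 MEM@4 WB@5
I1 ld r3 <- r5: IF@2 ID@3 stall=0 (-) EX@4 MEM@5 WB@6
I2 add r4 <- r3,r3: IF@3 ID@4 stall=2 (RAW on I1.r3 (WB@6)) EX@7 MEM@8 WB@9
I3 mul r2 <- r2,r1: IF@4 ID@7 stall=0 (-) EX@8 MEM@9 WB@10
I4 sub r3 <- r3,r3: IF@7 ID@8 stall=0 (-) EX@9 MEM@10 WB@11
I5 mul r2 <- r4,r3: IF@8 ID@9 stall=2 (RAW on I4.r3 (WB@11)) EX@12 MEM@13 WB@14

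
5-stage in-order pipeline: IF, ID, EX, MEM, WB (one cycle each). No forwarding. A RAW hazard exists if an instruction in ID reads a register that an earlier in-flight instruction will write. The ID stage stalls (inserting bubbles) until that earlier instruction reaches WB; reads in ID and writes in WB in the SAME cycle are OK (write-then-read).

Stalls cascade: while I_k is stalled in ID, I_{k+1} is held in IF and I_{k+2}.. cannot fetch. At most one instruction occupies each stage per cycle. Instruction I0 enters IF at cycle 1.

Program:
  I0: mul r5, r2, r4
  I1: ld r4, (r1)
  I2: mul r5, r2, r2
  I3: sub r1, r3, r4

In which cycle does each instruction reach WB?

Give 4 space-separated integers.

I0 mul r5 <- r2,r4: IF@1 ID@2 stall=0 (-) EX@3 MEM@4 WB@5
I1 ld r4 <- r1: IF@2 ID@3 stall=0 (-) EX@4 MEM@5 WB@6
I2 mul r5 <- r2,r2: IF@3 ID@4 stall=0 (-) EX@5 MEM@6 WB@7
I3 sub r1 <- r3,r4: IF@4 ID@5 stall=1 (RAW on I1.r4 (WB@6)) EX@7 MEM@8 WB@9

Answer: 5 6 7 9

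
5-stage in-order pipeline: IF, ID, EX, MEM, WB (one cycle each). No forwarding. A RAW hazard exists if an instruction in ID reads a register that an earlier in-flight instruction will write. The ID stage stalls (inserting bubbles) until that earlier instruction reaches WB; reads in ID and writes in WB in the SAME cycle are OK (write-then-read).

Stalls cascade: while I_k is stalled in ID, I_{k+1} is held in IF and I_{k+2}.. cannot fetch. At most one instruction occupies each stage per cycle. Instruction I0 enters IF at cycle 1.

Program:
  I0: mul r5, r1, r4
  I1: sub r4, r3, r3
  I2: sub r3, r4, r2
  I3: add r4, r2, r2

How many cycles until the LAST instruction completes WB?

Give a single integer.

Answer: 10

Derivation:
I0 mul r5 <- r1,r4: IF@1 ID@2 stall=0 (-) EX@3 MEM@4 WB@5
I1 sub r4 <- r3,r3: IF@2 ID@3 stall=0 (-) EX@4 MEM@5 WB@6
I2 sub r3 <- r4,r2: IF@3 ID@4 stall=2 (RAW on I1.r4 (WB@6)) EX@7 MEM@8 WB@9
I3 add r4 <- r2,r2: IF@4 ID@7 stall=0 (-) EX@8 MEM@9 WB@10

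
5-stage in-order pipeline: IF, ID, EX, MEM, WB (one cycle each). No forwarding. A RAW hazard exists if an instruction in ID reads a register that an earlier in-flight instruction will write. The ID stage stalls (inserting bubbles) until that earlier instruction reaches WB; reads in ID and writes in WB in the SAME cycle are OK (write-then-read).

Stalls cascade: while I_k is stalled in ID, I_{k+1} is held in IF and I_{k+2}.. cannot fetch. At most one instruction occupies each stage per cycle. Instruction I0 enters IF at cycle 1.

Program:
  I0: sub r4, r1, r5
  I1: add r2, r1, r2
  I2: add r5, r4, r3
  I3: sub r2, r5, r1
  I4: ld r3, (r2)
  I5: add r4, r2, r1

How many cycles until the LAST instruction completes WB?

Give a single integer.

Answer: 15

Derivation:
I0 sub r4 <- r1,r5: IF@1 ID@2 stall=0 (-) EX@3 MEM@4 WB@5
I1 add r2 <- r1,r2: IF@2 ID@3 stall=0 (-) EX@4 MEM@5 WB@6
I2 add r5 <- r4,r3: IF@3 ID@4 stall=1 (RAW on I0.r4 (WB@5)) EX@6 MEM@7 WB@8
I3 sub r2 <- r5,r1: IF@4 ID@6 stall=2 (RAW on I2.r5 (WB@8)) EX@9 MEM@10 WB@11
I4 ld r3 <- r2: IF@6 ID@9 stall=2 (RAW on I3.r2 (WB@11)) EX@12 MEM@13 WB@14
I5 add r4 <- r2,r1: IF@9 ID@12 stall=0 (-) EX@13 MEM@14 WB@15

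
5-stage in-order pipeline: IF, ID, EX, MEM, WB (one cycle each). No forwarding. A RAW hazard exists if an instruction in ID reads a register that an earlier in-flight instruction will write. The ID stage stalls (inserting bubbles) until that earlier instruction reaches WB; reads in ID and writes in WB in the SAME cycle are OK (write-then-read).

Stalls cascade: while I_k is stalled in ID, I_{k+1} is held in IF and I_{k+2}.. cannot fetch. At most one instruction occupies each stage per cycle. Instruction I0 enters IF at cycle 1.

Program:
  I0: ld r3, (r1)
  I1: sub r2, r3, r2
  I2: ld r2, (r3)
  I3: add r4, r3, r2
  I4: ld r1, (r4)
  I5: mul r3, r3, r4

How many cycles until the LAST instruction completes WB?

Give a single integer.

Answer: 16

Derivation:
I0 ld r3 <- r1: IF@1 ID@2 stall=0 (-) EX@3 MEM@4 WB@5
I1 sub r2 <- r3,r2: IF@2 ID@3 stall=2 (RAW on I0.r3 (WB@5)) EX@6 MEM@7 WB@8
I2 ld r2 <- r3: IF@3 ID@6 stall=0 (-) EX@7 MEM@8 WB@9
I3 add r4 <- r3,r2: IF@6 ID@7 stall=2 (RAW on I2.r2 (WB@9)) EX@10 MEM@11 WB@12
I4 ld r1 <- r4: IF@7 ID@10 stall=2 (RAW on I3.r4 (WB@12)) EX@13 MEM@14 WB@15
I5 mul r3 <- r3,r4: IF@10 ID@13 stall=0 (-) EX@14 MEM@15 WB@16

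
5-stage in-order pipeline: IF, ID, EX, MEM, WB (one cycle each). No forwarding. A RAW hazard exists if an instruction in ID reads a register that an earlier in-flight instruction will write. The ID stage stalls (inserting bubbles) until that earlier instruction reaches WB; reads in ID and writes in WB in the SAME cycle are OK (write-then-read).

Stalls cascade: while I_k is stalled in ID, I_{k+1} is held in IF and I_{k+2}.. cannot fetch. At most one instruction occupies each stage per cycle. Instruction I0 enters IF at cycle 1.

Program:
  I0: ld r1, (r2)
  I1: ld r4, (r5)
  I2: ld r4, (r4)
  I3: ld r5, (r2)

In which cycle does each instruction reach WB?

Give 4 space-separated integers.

I0 ld r1 <- r2: IF@1 ID@2 stall=0 (-) EX@3 MEM@4 WB@5
I1 ld r4 <- r5: IF@2 ID@3 stall=0 (-) EX@4 MEM@5 WB@6
I2 ld r4 <- r4: IF@3 ID@4 stall=2 (RAW on I1.r4 (WB@6)) EX@7 MEM@8 WB@9
I3 ld r5 <- r2: IF@4 ID@7 stall=0 (-) EX@8 MEM@9 WB@10

Answer: 5 6 9 10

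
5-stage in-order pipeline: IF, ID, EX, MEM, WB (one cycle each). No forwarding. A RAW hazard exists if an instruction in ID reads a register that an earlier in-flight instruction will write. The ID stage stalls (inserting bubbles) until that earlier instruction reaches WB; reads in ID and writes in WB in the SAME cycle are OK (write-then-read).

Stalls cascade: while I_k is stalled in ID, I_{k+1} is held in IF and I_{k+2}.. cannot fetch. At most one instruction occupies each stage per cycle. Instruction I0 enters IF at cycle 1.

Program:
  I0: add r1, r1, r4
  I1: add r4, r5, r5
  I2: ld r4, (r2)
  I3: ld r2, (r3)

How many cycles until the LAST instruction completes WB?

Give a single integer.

I0 add r1 <- r1,r4: IF@1 ID@2 stall=0 (-) EX@3 MEM@4 WB@5
I1 add r4 <- r5,r5: IF@2 ID@3 stall=0 (-) EX@4 MEM@5 WB@6
I2 ld r4 <- r2: IF@3 ID@4 stall=0 (-) EX@5 MEM@6 WB@7
I3 ld r2 <- r3: IF@4 ID@5 stall=0 (-) EX@6 MEM@7 WB@8

Answer: 8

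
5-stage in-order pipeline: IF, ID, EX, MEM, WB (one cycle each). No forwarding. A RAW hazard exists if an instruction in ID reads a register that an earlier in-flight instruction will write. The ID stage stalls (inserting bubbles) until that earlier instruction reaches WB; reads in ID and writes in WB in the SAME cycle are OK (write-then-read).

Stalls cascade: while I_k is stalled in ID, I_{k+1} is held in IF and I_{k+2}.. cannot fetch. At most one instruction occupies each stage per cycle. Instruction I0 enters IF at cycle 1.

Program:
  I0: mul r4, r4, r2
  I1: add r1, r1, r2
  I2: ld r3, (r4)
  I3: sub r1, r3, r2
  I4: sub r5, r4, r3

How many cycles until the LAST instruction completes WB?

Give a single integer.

Answer: 12

Derivation:
I0 mul r4 <- r4,r2: IF@1 ID@2 stall=0 (-) EX@3 MEM@4 WB@5
I1 add r1 <- r1,r2: IF@2 ID@3 stall=0 (-) EX@4 MEM@5 WB@6
I2 ld r3 <- r4: IF@3 ID@4 stall=1 (RAW on I0.r4 (WB@5)) EX@6 MEM@7 WB@8
I3 sub r1 <- r3,r2: IF@4 ID@6 stall=2 (RAW on I2.r3 (WB@8)) EX@9 MEM@10 WB@11
I4 sub r5 <- r4,r3: IF@6 ID@9 stall=0 (-) EX@10 MEM@11 WB@12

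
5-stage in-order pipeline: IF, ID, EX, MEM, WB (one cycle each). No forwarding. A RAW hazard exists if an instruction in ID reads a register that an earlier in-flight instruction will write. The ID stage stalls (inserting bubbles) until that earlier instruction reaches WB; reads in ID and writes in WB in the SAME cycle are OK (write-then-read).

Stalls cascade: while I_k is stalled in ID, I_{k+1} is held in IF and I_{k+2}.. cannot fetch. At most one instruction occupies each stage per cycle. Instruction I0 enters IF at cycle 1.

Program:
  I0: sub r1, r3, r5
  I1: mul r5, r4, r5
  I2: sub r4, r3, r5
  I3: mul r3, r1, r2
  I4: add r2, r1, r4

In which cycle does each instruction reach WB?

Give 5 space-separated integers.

I0 sub r1 <- r3,r5: IF@1 ID@2 stall=0 (-) EX@3 MEM@4 WB@5
I1 mul r5 <- r4,r5: IF@2 ID@3 stall=0 (-) EX@4 MEM@5 WB@6
I2 sub r4 <- r3,r5: IF@3 ID@4 stall=2 (RAW on I1.r5 (WB@6)) EX@7 MEM@8 WB@9
I3 mul r3 <- r1,r2: IF@4 ID@7 stall=0 (-) EX@8 MEM@9 WB@10
I4 add r2 <- r1,r4: IF@7 ID@8 stall=1 (RAW on I2.r4 (WB@9)) EX@10 MEM@11 WB@12

Answer: 5 6 9 10 12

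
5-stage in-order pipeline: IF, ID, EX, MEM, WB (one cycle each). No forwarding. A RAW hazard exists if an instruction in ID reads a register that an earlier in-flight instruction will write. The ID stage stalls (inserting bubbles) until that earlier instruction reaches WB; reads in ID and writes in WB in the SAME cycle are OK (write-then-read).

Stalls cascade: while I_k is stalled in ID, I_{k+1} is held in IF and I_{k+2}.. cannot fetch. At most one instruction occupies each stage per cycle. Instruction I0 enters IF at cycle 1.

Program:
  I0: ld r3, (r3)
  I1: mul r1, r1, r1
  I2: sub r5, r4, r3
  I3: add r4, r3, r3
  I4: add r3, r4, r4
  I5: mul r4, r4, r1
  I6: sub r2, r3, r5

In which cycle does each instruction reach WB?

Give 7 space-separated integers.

I0 ld r3 <- r3: IF@1 ID@2 stall=0 (-) EX@3 MEM@4 WB@5
I1 mul r1 <- r1,r1: IF@2 ID@3 stall=0 (-) EX@4 MEM@5 WB@6
I2 sub r5 <- r4,r3: IF@3 ID@4 stall=1 (RAW on I0.r3 (WB@5)) EX@6 MEM@7 WB@8
I3 add r4 <- r3,r3: IF@4 ID@6 stall=0 (-) EX@7 MEM@8 WB@9
I4 add r3 <- r4,r4: IF@6 ID@7 stall=2 (RAW on I3.r4 (WB@9)) EX@10 MEM@11 WB@12
I5 mul r4 <- r4,r1: IF@7 ID@10 stall=0 (-) EX@11 MEM@12 WB@13
I6 sub r2 <- r3,r5: IF@10 ID@11 stall=1 (RAW on I4.r3 (WB@12)) EX@13 MEM@14 WB@15

Answer: 5 6 8 9 12 13 15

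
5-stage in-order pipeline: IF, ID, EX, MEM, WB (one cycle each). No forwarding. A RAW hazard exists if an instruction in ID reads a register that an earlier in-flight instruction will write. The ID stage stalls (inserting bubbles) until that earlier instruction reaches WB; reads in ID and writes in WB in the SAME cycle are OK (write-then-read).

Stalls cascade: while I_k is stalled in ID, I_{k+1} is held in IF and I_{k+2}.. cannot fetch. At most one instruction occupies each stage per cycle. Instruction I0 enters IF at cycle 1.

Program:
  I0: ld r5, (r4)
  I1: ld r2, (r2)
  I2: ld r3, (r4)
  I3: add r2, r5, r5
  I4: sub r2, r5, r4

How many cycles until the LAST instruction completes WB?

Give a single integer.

I0 ld r5 <- r4: IF@1 ID@2 stall=0 (-) EX@3 MEM@4 WB@5
I1 ld r2 <- r2: IF@2 ID@3 stall=0 (-) EX@4 MEM@5 WB@6
I2 ld r3 <- r4: IF@3 ID@4 stall=0 (-) EX@5 MEM@6 WB@7
I3 add r2 <- r5,r5: IF@4 ID@5 stall=0 (-) EX@6 MEM@7 WB@8
I4 sub r2 <- r5,r4: IF@5 ID@6 stall=0 (-) EX@7 MEM@8 WB@9

Answer: 9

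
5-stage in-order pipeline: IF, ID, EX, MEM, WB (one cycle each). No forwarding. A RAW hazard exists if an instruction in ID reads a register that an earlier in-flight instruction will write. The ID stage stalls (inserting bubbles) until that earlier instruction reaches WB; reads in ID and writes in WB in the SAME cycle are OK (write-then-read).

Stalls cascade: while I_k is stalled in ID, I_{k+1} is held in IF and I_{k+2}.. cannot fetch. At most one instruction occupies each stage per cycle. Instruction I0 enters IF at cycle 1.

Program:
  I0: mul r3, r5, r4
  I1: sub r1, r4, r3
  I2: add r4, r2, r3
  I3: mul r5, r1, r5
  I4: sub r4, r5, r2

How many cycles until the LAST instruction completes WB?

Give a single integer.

I0 mul r3 <- r5,r4: IF@1 ID@2 stall=0 (-) EX@3 MEM@4 WB@5
I1 sub r1 <- r4,r3: IF@2 ID@3 stall=2 (RAW on I0.r3 (WB@5)) EX@6 MEM@7 WB@8
I2 add r4 <- r2,r3: IF@3 ID@6 stall=0 (-) EX@7 MEM@8 WB@9
I3 mul r5 <- r1,r5: IF@6 ID@7 stall=1 (RAW on I1.r1 (WB@8)) EX@9 MEM@10 WB@11
I4 sub r4 <- r5,r2: IF@7 ID@9 stall=2 (RAW on I3.r5 (WB@11)) EX@12 MEM@13 WB@14

Answer: 14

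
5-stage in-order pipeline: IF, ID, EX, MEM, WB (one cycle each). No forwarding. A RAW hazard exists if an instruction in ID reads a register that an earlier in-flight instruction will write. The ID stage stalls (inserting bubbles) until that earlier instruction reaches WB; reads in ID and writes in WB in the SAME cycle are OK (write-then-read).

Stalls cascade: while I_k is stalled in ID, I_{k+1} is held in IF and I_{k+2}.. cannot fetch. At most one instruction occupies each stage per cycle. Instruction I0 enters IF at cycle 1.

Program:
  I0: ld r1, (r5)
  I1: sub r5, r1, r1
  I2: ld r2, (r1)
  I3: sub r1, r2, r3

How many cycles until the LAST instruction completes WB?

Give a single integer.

Answer: 12

Derivation:
I0 ld r1 <- r5: IF@1 ID@2 stall=0 (-) EX@3 MEM@4 WB@5
I1 sub r5 <- r1,r1: IF@2 ID@3 stall=2 (RAW on I0.r1 (WB@5)) EX@6 MEM@7 WB@8
I2 ld r2 <- r1: IF@3 ID@6 stall=0 (-) EX@7 MEM@8 WB@9
I3 sub r1 <- r2,r3: IF@6 ID@7 stall=2 (RAW on I2.r2 (WB@9)) EX@10 MEM@11 WB@12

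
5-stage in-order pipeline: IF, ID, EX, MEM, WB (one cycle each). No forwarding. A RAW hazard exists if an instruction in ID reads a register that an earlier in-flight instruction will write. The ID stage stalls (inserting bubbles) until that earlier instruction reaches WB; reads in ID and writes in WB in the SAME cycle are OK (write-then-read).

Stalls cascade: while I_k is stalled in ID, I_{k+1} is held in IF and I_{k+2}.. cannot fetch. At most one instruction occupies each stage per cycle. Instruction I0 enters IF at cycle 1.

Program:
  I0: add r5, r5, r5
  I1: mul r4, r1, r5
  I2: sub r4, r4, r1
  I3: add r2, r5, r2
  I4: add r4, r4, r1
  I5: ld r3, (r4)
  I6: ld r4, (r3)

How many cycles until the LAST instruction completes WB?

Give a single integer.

Answer: 20

Derivation:
I0 add r5 <- r5,r5: IF@1 ID@2 stall=0 (-) EX@3 MEM@4 WB@5
I1 mul r4 <- r1,r5: IF@2 ID@3 stall=2 (RAW on I0.r5 (WB@5)) EX@6 MEM@7 WB@8
I2 sub r4 <- r4,r1: IF@3 ID@6 stall=2 (RAW on I1.r4 (WB@8)) EX@9 MEM@10 WB@11
I3 add r2 <- r5,r2: IF@6 ID@9 stall=0 (-) EX@10 MEM@11 WB@12
I4 add r4 <- r4,r1: IF@9 ID@10 stall=1 (RAW on I2.r4 (WB@11)) EX@12 MEM@13 WB@14
I5 ld r3 <- r4: IF@10 ID@12 stall=2 (RAW on I4.r4 (WB@14)) EX@15 MEM@16 WB@17
I6 ld r4 <- r3: IF@12 ID@15 stall=2 (RAW on I5.r3 (WB@17)) EX@18 MEM@19 WB@20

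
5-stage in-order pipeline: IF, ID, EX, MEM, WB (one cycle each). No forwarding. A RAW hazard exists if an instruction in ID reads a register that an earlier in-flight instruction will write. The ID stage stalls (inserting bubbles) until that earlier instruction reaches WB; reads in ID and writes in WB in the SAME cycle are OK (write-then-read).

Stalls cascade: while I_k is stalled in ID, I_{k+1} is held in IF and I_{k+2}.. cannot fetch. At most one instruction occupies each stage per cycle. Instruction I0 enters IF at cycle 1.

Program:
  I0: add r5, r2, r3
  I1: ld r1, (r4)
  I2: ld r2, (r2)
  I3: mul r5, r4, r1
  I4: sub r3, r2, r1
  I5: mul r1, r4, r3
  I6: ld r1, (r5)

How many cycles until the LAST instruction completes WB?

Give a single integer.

I0 add r5 <- r2,r3: IF@1 ID@2 stall=0 (-) EX@3 MEM@4 WB@5
I1 ld r1 <- r4: IF@2 ID@3 stall=0 (-) EX@4 MEM@5 WB@6
I2 ld r2 <- r2: IF@3 ID@4 stall=0 (-) EX@5 MEM@6 WB@7
I3 mul r5 <- r4,r1: IF@4 ID@5 stall=1 (RAW on I1.r1 (WB@6)) EX@7 MEM@8 WB@9
I4 sub r3 <- r2,r1: IF@5 ID@7 stall=0 (-) EX@8 MEM@9 WB@10
I5 mul r1 <- r4,r3: IF@7 ID@8 stall=2 (RAW on I4.r3 (WB@10)) EX@11 MEM@12 WB@13
I6 ld r1 <- r5: IF@8 ID@11 stall=0 (-) EX@12 MEM@13 WB@14

Answer: 14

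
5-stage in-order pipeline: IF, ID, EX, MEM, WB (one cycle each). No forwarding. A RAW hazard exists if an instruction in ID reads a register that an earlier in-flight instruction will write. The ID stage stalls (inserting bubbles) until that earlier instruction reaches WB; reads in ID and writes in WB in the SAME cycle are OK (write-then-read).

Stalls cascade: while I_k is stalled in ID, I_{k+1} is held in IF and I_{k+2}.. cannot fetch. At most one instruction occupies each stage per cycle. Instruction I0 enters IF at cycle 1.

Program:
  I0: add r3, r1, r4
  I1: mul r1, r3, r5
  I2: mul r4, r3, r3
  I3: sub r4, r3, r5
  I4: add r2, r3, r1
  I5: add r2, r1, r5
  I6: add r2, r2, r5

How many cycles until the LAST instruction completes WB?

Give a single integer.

I0 add r3 <- r1,r4: IF@1 ID@2 stall=0 (-) EX@3 MEM@4 WB@5
I1 mul r1 <- r3,r5: IF@2 ID@3 stall=2 (RAW on I0.r3 (WB@5)) EX@6 MEM@7 WB@8
I2 mul r4 <- r3,r3: IF@3 ID@6 stall=0 (-) EX@7 MEM@8 WB@9
I3 sub r4 <- r3,r5: IF@6 ID@7 stall=0 (-) EX@8 MEM@9 WB@10
I4 add r2 <- r3,r1: IF@7 ID@8 stall=0 (-) EX@9 MEM@10 WB@11
I5 add r2 <- r1,r5: IF@8 ID@9 stall=0 (-) EX@10 MEM@11 WB@12
I6 add r2 <- r2,r5: IF@9 ID@10 stall=2 (RAW on I5.r2 (WB@12)) EX@13 MEM@14 WB@15

Answer: 15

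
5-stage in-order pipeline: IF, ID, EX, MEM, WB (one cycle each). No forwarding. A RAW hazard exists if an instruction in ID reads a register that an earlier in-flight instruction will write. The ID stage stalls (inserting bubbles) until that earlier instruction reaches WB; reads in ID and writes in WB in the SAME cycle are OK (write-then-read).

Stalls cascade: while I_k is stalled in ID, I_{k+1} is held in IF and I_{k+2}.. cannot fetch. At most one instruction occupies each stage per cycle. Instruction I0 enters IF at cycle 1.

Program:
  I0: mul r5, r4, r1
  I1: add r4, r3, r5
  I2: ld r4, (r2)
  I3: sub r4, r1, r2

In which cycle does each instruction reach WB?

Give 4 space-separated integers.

Answer: 5 8 9 10

Derivation:
I0 mul r5 <- r4,r1: IF@1 ID@2 stall=0 (-) EX@3 MEM@4 WB@5
I1 add r4 <- r3,r5: IF@2 ID@3 stall=2 (RAW on I0.r5 (WB@5)) EX@6 MEM@7 WB@8
I2 ld r4 <- r2: IF@3 ID@6 stall=0 (-) EX@7 MEM@8 WB@9
I3 sub r4 <- r1,r2: IF@6 ID@7 stall=0 (-) EX@8 MEM@9 WB@10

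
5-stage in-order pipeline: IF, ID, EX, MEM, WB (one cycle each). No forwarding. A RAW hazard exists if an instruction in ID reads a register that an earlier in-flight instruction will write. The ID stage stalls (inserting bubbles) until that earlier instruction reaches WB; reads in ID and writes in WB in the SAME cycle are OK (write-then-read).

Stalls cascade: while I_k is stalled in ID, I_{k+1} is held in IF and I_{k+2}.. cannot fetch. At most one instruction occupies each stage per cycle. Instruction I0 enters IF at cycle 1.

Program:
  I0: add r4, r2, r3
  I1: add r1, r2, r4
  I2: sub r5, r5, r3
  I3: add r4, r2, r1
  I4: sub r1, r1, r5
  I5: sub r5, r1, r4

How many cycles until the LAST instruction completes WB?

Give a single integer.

I0 add r4 <- r2,r3: IF@1 ID@2 stall=0 (-) EX@3 MEM@4 WB@5
I1 add r1 <- r2,r4: IF@2 ID@3 stall=2 (RAW on I0.r4 (WB@5)) EX@6 MEM@7 WB@8
I2 sub r5 <- r5,r3: IF@3 ID@6 stall=0 (-) EX@7 MEM@8 WB@9
I3 add r4 <- r2,r1: IF@6 ID@7 stall=1 (RAW on I1.r1 (WB@8)) EX@9 MEM@10 WB@11
I4 sub r1 <- r1,r5: IF@7 ID@9 stall=0 (-) EX@10 MEM@11 WB@12
I5 sub r5 <- r1,r4: IF@9 ID@10 stall=2 (RAW on I4.r1 (WB@12)) EX@13 MEM@14 WB@15

Answer: 15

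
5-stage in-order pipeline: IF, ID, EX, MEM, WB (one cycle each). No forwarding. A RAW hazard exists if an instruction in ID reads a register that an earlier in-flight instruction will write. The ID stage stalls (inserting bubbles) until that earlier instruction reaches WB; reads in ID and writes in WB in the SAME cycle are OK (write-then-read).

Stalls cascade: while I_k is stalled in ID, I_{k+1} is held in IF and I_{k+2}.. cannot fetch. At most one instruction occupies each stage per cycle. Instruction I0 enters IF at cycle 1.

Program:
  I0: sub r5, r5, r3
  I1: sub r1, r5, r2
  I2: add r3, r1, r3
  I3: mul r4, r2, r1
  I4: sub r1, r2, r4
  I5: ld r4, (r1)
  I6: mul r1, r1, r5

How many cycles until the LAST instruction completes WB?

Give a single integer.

I0 sub r5 <- r5,r3: IF@1 ID@2 stall=0 (-) EX@3 MEM@4 WB@5
I1 sub r1 <- r5,r2: IF@2 ID@3 stall=2 (RAW on I0.r5 (WB@5)) EX@6 MEM@7 WB@8
I2 add r3 <- r1,r3: IF@3 ID@6 stall=2 (RAW on I1.r1 (WB@8)) EX@9 MEM@10 WB@11
I3 mul r4 <- r2,r1: IF@6 ID@9 stall=0 (-) EX@10 MEM@11 WB@12
I4 sub r1 <- r2,r4: IF@9 ID@10 stall=2 (RAW on I3.r4 (WB@12)) EX@13 MEM@14 WB@15
I5 ld r4 <- r1: IF@10 ID@13 stall=2 (RAW on I4.r1 (WB@15)) EX@16 MEM@17 WB@18
I6 mul r1 <- r1,r5: IF@13 ID@16 stall=0 (-) EX@17 MEM@18 WB@19

Answer: 19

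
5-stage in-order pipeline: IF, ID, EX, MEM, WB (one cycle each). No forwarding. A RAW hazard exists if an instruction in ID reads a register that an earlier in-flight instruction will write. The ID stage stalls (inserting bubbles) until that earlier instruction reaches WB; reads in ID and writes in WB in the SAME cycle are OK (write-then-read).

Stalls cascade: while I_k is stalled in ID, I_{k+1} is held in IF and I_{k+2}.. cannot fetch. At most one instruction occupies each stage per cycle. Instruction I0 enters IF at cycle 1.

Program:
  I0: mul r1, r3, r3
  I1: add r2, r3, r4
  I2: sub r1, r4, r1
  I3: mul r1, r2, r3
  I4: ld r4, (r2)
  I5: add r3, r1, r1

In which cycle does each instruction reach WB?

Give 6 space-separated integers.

I0 mul r1 <- r3,r3: IF@1 ID@2 stall=0 (-) EX@3 MEM@4 WB@5
I1 add r2 <- r3,r4: IF@2 ID@3 stall=0 (-) EX@4 MEM@5 WB@6
I2 sub r1 <- r4,r1: IF@3 ID@4 stall=1 (RAW on I0.r1 (WB@5)) EX@6 MEM@7 WB@8
I3 mul r1 <- r2,r3: IF@4 ID@6 stall=0 (-) EX@7 MEM@8 WB@9
I4 ld r4 <- r2: IF@6 ID@7 stall=0 (-) EX@8 MEM@9 WB@10
I5 add r3 <- r1,r1: IF@7 ID@8 stall=1 (RAW on I3.r1 (WB@9)) EX@10 MEM@11 WB@12

Answer: 5 6 8 9 10 12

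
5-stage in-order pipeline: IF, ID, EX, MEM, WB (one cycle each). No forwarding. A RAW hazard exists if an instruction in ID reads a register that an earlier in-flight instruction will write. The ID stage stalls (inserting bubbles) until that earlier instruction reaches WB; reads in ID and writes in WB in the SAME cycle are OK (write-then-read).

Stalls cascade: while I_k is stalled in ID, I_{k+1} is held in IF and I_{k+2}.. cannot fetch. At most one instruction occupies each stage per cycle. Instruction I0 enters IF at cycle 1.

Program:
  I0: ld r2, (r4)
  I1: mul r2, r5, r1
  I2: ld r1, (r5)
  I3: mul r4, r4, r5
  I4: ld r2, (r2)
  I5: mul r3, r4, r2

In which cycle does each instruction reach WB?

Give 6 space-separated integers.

Answer: 5 6 7 8 9 12

Derivation:
I0 ld r2 <- r4: IF@1 ID@2 stall=0 (-) EX@3 MEM@4 WB@5
I1 mul r2 <- r5,r1: IF@2 ID@3 stall=0 (-) EX@4 MEM@5 WB@6
I2 ld r1 <- r5: IF@3 ID@4 stall=0 (-) EX@5 MEM@6 WB@7
I3 mul r4 <- r4,r5: IF@4 ID@5 stall=0 (-) EX@6 MEM@7 WB@8
I4 ld r2 <- r2: IF@5 ID@6 stall=0 (-) EX@7 MEM@8 WB@9
I5 mul r3 <- r4,r2: IF@6 ID@7 stall=2 (RAW on I4.r2 (WB@9)) EX@10 MEM@11 WB@12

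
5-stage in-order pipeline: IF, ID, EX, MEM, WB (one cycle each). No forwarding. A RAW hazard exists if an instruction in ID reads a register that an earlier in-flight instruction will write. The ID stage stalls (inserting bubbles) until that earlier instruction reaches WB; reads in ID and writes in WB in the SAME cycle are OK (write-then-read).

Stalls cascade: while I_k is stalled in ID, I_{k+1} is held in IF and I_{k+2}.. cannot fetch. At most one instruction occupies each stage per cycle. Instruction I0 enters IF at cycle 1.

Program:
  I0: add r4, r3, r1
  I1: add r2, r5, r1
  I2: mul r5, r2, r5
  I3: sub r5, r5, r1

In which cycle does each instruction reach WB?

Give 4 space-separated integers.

Answer: 5 6 9 12

Derivation:
I0 add r4 <- r3,r1: IF@1 ID@2 stall=0 (-) EX@3 MEM@4 WB@5
I1 add r2 <- r5,r1: IF@2 ID@3 stall=0 (-) EX@4 MEM@5 WB@6
I2 mul r5 <- r2,r5: IF@3 ID@4 stall=2 (RAW on I1.r2 (WB@6)) EX@7 MEM@8 WB@9
I3 sub r5 <- r5,r1: IF@4 ID@7 stall=2 (RAW on I2.r5 (WB@9)) EX@10 MEM@11 WB@12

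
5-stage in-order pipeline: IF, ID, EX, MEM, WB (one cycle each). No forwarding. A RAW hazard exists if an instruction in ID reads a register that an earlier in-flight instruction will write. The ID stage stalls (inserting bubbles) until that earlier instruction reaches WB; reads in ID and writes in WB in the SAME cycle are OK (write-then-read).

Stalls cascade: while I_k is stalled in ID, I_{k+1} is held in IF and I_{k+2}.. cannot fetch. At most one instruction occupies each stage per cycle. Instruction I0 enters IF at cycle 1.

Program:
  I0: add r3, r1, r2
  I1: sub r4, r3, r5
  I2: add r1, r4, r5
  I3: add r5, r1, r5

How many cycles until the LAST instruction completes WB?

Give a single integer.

Answer: 14

Derivation:
I0 add r3 <- r1,r2: IF@1 ID@2 stall=0 (-) EX@3 MEM@4 WB@5
I1 sub r4 <- r3,r5: IF@2 ID@3 stall=2 (RAW on I0.r3 (WB@5)) EX@6 MEM@7 WB@8
I2 add r1 <- r4,r5: IF@3 ID@6 stall=2 (RAW on I1.r4 (WB@8)) EX@9 MEM@10 WB@11
I3 add r5 <- r1,r5: IF@6 ID@9 stall=2 (RAW on I2.r1 (WB@11)) EX@12 MEM@13 WB@14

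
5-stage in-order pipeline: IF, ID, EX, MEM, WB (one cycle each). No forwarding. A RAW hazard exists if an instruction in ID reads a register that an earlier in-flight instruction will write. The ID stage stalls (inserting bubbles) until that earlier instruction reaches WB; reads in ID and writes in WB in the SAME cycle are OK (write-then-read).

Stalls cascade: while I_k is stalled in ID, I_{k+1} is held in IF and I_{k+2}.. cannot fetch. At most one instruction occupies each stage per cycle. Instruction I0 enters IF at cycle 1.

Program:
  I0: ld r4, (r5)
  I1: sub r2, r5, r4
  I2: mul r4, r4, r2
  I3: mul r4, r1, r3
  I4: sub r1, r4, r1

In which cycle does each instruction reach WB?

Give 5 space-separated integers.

Answer: 5 8 11 12 15

Derivation:
I0 ld r4 <- r5: IF@1 ID@2 stall=0 (-) EX@3 MEM@4 WB@5
I1 sub r2 <- r5,r4: IF@2 ID@3 stall=2 (RAW on I0.r4 (WB@5)) EX@6 MEM@7 WB@8
I2 mul r4 <- r4,r2: IF@3 ID@6 stall=2 (RAW on I1.r2 (WB@8)) EX@9 MEM@10 WB@11
I3 mul r4 <- r1,r3: IF@6 ID@9 stall=0 (-) EX@10 MEM@11 WB@12
I4 sub r1 <- r4,r1: IF@9 ID@10 stall=2 (RAW on I3.r4 (WB@12)) EX@13 MEM@14 WB@15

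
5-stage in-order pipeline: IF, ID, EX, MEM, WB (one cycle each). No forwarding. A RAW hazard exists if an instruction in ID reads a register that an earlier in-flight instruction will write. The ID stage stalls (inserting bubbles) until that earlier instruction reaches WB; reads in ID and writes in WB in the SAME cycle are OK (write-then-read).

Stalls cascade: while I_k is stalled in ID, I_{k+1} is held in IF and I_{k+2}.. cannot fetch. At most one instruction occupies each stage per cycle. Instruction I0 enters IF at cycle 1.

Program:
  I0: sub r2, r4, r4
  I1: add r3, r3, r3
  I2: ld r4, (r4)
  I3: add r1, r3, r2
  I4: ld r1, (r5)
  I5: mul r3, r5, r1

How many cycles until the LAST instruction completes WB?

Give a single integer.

I0 sub r2 <- r4,r4: IF@1 ID@2 stall=0 (-) EX@3 MEM@4 WB@5
I1 add r3 <- r3,r3: IF@2 ID@3 stall=0 (-) EX@4 MEM@5 WB@6
I2 ld r4 <- r4: IF@3 ID@4 stall=0 (-) EX@5 MEM@6 WB@7
I3 add r1 <- r3,r2: IF@4 ID@5 stall=1 (RAW on I1.r3 (WB@6)) EX@7 MEM@8 WB@9
I4 ld r1 <- r5: IF@5 ID@7 stall=0 (-) EX@8 MEM@9 WB@10
I5 mul r3 <- r5,r1: IF@7 ID@8 stall=2 (RAW on I4.r1 (WB@10)) EX@11 MEM@12 WB@13

Answer: 13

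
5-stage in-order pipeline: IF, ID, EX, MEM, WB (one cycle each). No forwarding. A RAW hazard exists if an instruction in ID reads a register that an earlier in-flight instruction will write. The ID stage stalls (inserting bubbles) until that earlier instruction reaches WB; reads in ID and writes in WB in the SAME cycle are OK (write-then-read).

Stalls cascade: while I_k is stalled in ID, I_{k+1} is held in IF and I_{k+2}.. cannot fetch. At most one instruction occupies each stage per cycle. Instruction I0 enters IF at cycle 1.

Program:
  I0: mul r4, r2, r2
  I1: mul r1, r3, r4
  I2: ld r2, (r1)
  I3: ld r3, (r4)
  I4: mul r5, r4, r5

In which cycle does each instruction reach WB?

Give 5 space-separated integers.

I0 mul r4 <- r2,r2: IF@1 ID@2 stall=0 (-) EX@3 MEM@4 WB@5
I1 mul r1 <- r3,r4: IF@2 ID@3 stall=2 (RAW on I0.r4 (WB@5)) EX@6 MEM@7 WB@8
I2 ld r2 <- r1: IF@3 ID@6 stall=2 (RAW on I1.r1 (WB@8)) EX@9 MEM@10 WB@11
I3 ld r3 <- r4: IF@6 ID@9 stall=0 (-) EX@10 MEM@11 WB@12
I4 mul r5 <- r4,r5: IF@9 ID@10 stall=0 (-) EX@11 MEM@12 WB@13

Answer: 5 8 11 12 13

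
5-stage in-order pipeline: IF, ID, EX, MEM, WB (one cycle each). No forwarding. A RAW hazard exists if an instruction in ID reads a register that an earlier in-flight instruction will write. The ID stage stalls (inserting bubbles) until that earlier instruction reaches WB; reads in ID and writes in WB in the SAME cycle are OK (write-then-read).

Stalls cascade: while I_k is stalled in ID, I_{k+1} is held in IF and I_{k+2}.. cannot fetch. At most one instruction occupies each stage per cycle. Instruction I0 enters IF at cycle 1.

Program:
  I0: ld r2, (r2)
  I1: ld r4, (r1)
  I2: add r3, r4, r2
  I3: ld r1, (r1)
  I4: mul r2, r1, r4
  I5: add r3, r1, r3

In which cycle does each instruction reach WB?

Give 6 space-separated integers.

Answer: 5 6 9 10 13 14

Derivation:
I0 ld r2 <- r2: IF@1 ID@2 stall=0 (-) EX@3 MEM@4 WB@5
I1 ld r4 <- r1: IF@2 ID@3 stall=0 (-) EX@4 MEM@5 WB@6
I2 add r3 <- r4,r2: IF@3 ID@4 stall=2 (RAW on I1.r4 (WB@6)) EX@7 MEM@8 WB@9
I3 ld r1 <- r1: IF@4 ID@7 stall=0 (-) EX@8 MEM@9 WB@10
I4 mul r2 <- r1,r4: IF@7 ID@8 stall=2 (RAW on I3.r1 (WB@10)) EX@11 MEM@12 WB@13
I5 add r3 <- r1,r3: IF@8 ID@11 stall=0 (-) EX@12 MEM@13 WB@14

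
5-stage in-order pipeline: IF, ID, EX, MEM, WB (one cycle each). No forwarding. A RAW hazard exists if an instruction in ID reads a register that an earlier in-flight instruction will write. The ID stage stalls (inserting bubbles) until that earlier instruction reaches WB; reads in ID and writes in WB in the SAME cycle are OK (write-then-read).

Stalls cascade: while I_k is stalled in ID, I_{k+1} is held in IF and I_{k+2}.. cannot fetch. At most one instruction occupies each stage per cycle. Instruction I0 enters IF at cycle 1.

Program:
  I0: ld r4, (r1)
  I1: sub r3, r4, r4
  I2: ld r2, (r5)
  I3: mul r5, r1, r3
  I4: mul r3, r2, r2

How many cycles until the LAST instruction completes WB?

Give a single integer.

I0 ld r4 <- r1: IF@1 ID@2 stall=0 (-) EX@3 MEM@4 WB@5
I1 sub r3 <- r4,r4: IF@2 ID@3 stall=2 (RAW on I0.r4 (WB@5)) EX@6 MEM@7 WB@8
I2 ld r2 <- r5: IF@3 ID@6 stall=0 (-) EX@7 MEM@8 WB@9
I3 mul r5 <- r1,r3: IF@6 ID@7 stall=1 (RAW on I1.r3 (WB@8)) EX@9 MEM@10 WB@11
I4 mul r3 <- r2,r2: IF@7 ID@9 stall=0 (-) EX@10 MEM@11 WB@12

Answer: 12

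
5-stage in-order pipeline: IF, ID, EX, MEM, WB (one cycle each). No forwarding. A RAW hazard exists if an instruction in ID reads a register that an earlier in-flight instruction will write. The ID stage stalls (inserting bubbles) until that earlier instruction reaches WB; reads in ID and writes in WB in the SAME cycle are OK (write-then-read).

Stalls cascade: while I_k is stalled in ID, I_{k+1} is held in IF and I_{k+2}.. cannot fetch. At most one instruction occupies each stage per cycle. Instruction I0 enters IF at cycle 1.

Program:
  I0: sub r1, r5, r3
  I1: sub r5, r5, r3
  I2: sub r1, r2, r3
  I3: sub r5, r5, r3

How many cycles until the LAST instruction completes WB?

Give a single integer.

Answer: 9

Derivation:
I0 sub r1 <- r5,r3: IF@1 ID@2 stall=0 (-) EX@3 MEM@4 WB@5
I1 sub r5 <- r5,r3: IF@2 ID@3 stall=0 (-) EX@4 MEM@5 WB@6
I2 sub r1 <- r2,r3: IF@3 ID@4 stall=0 (-) EX@5 MEM@6 WB@7
I3 sub r5 <- r5,r3: IF@4 ID@5 stall=1 (RAW on I1.r5 (WB@6)) EX@7 MEM@8 WB@9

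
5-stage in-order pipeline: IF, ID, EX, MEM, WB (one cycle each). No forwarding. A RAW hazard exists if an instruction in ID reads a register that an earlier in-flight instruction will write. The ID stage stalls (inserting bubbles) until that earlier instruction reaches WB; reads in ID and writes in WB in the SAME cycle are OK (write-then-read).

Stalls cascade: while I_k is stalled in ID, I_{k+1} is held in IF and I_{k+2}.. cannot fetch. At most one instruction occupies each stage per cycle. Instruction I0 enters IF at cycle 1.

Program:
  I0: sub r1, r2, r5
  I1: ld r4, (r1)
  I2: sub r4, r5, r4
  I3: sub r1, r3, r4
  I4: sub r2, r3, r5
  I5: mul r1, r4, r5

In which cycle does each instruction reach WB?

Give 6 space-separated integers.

I0 sub r1 <- r2,r5: IF@1 ID@2 stall=0 (-) EX@3 MEM@4 WB@5
I1 ld r4 <- r1: IF@2 ID@3 stall=2 (RAW on I0.r1 (WB@5)) EX@6 MEM@7 WB@8
I2 sub r4 <- r5,r4: IF@3 ID@6 stall=2 (RAW on I1.r4 (WB@8)) EX@9 MEM@10 WB@11
I3 sub r1 <- r3,r4: IF@6 ID@9 stall=2 (RAW on I2.r4 (WB@11)) EX@12 MEM@13 WB@14
I4 sub r2 <- r3,r5: IF@9 ID@12 stall=0 (-) EX@13 MEM@14 WB@15
I5 mul r1 <- r4,r5: IF@12 ID@13 stall=0 (-) EX@14 MEM@15 WB@16

Answer: 5 8 11 14 15 16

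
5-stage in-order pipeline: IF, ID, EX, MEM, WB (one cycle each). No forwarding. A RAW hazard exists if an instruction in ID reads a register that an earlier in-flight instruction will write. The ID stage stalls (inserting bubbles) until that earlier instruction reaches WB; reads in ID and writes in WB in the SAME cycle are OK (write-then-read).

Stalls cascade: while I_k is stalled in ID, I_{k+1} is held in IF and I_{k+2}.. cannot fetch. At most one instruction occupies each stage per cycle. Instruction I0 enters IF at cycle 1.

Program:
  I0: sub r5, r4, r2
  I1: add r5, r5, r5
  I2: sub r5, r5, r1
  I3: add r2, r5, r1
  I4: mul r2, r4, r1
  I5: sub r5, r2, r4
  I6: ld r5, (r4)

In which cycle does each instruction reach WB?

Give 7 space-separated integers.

I0 sub r5 <- r4,r2: IF@1 ID@2 stall=0 (-) EX@3 MEM@4 WB@5
I1 add r5 <- r5,r5: IF@2 ID@3 stall=2 (RAW on I0.r5 (WB@5)) EX@6 MEM@7 WB@8
I2 sub r5 <- r5,r1: IF@3 ID@6 stall=2 (RAW on I1.r5 (WB@8)) EX@9 MEM@10 WB@11
I3 add r2 <- r5,r1: IF@6 ID@9 stall=2 (RAW on I2.r5 (WB@11)) EX@12 MEM@13 WB@14
I4 mul r2 <- r4,r1: IF@9 ID@12 stall=0 (-) EX@13 MEM@14 WB@15
I5 sub r5 <- r2,r4: IF@12 ID@13 stall=2 (RAW on I4.r2 (WB@15)) EX@16 MEM@17 WB@18
I6 ld r5 <- r4: IF@13 ID@16 stall=0 (-) EX@17 MEM@18 WB@19

Answer: 5 8 11 14 15 18 19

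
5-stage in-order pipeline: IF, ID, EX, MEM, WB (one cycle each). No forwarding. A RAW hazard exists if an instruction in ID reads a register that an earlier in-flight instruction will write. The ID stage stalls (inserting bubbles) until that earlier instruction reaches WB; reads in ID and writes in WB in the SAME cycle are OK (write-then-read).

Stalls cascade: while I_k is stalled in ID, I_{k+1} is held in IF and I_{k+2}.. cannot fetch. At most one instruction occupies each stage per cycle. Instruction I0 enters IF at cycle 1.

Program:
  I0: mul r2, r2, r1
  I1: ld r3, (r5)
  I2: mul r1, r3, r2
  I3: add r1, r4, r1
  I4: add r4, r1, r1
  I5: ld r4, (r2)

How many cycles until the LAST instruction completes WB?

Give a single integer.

Answer: 16

Derivation:
I0 mul r2 <- r2,r1: IF@1 ID@2 stall=0 (-) EX@3 MEM@4 WB@5
I1 ld r3 <- r5: IF@2 ID@3 stall=0 (-) EX@4 MEM@5 WB@6
I2 mul r1 <- r3,r2: IF@3 ID@4 stall=2 (RAW on I1.r3 (WB@6)) EX@7 MEM@8 WB@9
I3 add r1 <- r4,r1: IF@4 ID@7 stall=2 (RAW on I2.r1 (WB@9)) EX@10 MEM@11 WB@12
I4 add r4 <- r1,r1: IF@7 ID@10 stall=2 (RAW on I3.r1 (WB@12)) EX@13 MEM@14 WB@15
I5 ld r4 <- r2: IF@10 ID@13 stall=0 (-) EX@14 MEM@15 WB@16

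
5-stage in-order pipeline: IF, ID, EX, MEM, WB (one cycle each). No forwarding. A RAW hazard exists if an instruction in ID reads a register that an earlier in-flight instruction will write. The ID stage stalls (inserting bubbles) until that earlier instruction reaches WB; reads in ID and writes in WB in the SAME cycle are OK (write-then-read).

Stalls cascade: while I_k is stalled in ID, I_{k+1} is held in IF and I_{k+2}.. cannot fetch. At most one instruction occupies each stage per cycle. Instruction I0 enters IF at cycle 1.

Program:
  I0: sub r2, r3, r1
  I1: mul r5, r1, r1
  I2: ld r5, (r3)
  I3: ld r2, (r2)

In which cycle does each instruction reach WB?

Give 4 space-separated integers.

Answer: 5 6 7 8

Derivation:
I0 sub r2 <- r3,r1: IF@1 ID@2 stall=0 (-) EX@3 MEM@4 WB@5
I1 mul r5 <- r1,r1: IF@2 ID@3 stall=0 (-) EX@4 MEM@5 WB@6
I2 ld r5 <- r3: IF@3 ID@4 stall=0 (-) EX@5 MEM@6 WB@7
I3 ld r2 <- r2: IF@4 ID@5 stall=0 (-) EX@6 MEM@7 WB@8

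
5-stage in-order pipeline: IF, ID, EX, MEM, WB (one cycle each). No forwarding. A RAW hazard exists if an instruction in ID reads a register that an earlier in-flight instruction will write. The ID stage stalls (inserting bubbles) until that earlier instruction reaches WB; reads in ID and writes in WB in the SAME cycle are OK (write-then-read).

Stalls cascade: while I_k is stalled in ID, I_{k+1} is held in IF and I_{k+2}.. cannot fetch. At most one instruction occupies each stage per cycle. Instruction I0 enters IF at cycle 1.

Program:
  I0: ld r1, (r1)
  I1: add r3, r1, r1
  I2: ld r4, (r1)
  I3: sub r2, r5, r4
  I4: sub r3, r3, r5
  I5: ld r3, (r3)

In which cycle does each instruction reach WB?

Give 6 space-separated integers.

Answer: 5 8 9 12 13 16

Derivation:
I0 ld r1 <- r1: IF@1 ID@2 stall=0 (-) EX@3 MEM@4 WB@5
I1 add r3 <- r1,r1: IF@2 ID@3 stall=2 (RAW on I0.r1 (WB@5)) EX@6 MEM@7 WB@8
I2 ld r4 <- r1: IF@3 ID@6 stall=0 (-) EX@7 MEM@8 WB@9
I3 sub r2 <- r5,r4: IF@6 ID@7 stall=2 (RAW on I2.r4 (WB@9)) EX@10 MEM@11 WB@12
I4 sub r3 <- r3,r5: IF@7 ID@10 stall=0 (-) EX@11 MEM@12 WB@13
I5 ld r3 <- r3: IF@10 ID@11 stall=2 (RAW on I4.r3 (WB@13)) EX@14 MEM@15 WB@16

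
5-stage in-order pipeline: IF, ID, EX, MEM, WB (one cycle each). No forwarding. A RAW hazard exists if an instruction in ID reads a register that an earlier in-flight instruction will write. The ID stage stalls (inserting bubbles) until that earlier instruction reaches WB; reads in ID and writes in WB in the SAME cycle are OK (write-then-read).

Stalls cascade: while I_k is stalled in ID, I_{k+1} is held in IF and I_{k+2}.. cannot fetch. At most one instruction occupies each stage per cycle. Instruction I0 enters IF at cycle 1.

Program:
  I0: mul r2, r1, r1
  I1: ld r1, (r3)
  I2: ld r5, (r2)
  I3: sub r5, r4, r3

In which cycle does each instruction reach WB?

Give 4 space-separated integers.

I0 mul r2 <- r1,r1: IF@1 ID@2 stall=0 (-) EX@3 MEM@4 WB@5
I1 ld r1 <- r3: IF@2 ID@3 stall=0 (-) EX@4 MEM@5 WB@6
I2 ld r5 <- r2: IF@3 ID@4 stall=1 (RAW on I0.r2 (WB@5)) EX@6 MEM@7 WB@8
I3 sub r5 <- r4,r3: IF@4 ID@6 stall=0 (-) EX@7 MEM@8 WB@9

Answer: 5 6 8 9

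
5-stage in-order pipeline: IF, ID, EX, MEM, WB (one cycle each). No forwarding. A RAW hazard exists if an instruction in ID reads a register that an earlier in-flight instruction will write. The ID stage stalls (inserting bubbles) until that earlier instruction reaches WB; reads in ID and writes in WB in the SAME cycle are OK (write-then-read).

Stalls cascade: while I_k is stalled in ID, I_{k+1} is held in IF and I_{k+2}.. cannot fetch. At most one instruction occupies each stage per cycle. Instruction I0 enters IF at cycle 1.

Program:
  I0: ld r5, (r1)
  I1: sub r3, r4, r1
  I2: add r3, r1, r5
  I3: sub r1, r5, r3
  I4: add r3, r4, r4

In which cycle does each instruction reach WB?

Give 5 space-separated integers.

I0 ld r5 <- r1: IF@1 ID@2 stall=0 (-) EX@3 MEM@4 WB@5
I1 sub r3 <- r4,r1: IF@2 ID@3 stall=0 (-) EX@4 MEM@5 WB@6
I2 add r3 <- r1,r5: IF@3 ID@4 stall=1 (RAW on I0.r5 (WB@5)) EX@6 MEM@7 WB@8
I3 sub r1 <- r5,r3: IF@4 ID@6 stall=2 (RAW on I2.r3 (WB@8)) EX@9 MEM@10 WB@11
I4 add r3 <- r4,r4: IF@6 ID@9 stall=0 (-) EX@10 MEM@11 WB@12

Answer: 5 6 8 11 12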